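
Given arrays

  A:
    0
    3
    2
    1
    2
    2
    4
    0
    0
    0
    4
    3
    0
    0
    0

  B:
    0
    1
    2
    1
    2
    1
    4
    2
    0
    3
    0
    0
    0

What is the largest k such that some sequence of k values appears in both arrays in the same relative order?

Match 0 (A #1, B #1) → 2 (A #3, B #3) → 1 (A #4, B #4) → 2 (A #5, B #5) → 2 (A #6, B #8) → 0 (A #10, B #9) → 3 (A #12, B #10) → 0 (A #13, B #11) → 0 (A #14, B #12) → 0 (A #15, B #13) — 10 values in the same relative order in both. The LCS DP gives dp[15][13] = 10, so this is optimal.

10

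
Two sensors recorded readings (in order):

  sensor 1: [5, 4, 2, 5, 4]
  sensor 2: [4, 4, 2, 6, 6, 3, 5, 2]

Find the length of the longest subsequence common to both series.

3

One common subsequence of length 3: 4 [2,2], 2 [3,3], 5 [4,7]. Since dp[5][8] = 3, nothing longer is possible.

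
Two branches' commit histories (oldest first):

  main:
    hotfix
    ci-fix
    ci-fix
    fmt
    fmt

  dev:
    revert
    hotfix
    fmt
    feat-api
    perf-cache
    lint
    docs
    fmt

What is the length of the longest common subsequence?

3

Match hotfix at main[1]=dev[2], fmt at main[4]=dev[3], fmt at main[5]=dev[8] — 3 commits in the same relative order in both. Since dp[5][8] = 3, nothing longer is possible.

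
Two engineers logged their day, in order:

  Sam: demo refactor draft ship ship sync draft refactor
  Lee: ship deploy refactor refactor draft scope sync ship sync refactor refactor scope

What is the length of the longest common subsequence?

Pick refactor (Sam #2, Lee #4); then draft (Sam #3, Lee #5); then ship (Sam #5, Lee #8); then sync (Sam #6, Lee #9); then refactor (Sam #8, Lee #11); all 5 tasks appear in both, in order. Since dp[8][12] = 5, nothing longer is possible.

5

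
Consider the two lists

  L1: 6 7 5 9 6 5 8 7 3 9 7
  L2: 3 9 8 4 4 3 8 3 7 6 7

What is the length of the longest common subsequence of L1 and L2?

One common subsequence of length 4: 9 at L1[4]=L2[2]; then 8 at L1[7]=L2[7]; then 7 at L1[8]=L2[9]; then 7 at L1[11]=L2[11], and the DP table's final entry dp[11][11] is also 4, so no common subsequence is longer.

4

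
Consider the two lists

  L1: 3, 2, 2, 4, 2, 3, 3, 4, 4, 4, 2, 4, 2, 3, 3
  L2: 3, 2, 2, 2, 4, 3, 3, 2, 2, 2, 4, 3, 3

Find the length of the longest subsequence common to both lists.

10

Pick 3 [1,1] → 2 [2,3] → 2 [3,4] → 4 [4,5] → 3 [6,6] → 3 [7,7] → 2 [11,10] → 4 [12,11] → 3 [14,12] → 3 [15,13]; all 10 values appear in both, in order, and the DP table's final entry dp[15][13] is also 10, so no common subsequence is longer.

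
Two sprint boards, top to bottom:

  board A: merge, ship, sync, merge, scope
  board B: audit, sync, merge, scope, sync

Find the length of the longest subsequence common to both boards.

Match sync (board A #3, board B #2); then merge (board A #4, board B #3); then scope (board A #5, board B #4) — 3 tasks in the same relative order in both. Since dp[5][5] = 3, nothing longer is possible.

3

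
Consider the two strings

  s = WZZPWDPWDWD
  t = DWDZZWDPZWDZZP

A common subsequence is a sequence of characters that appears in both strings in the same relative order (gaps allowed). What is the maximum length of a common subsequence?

Taking W (s #1, t #2); then Z (s #2, t #4); then Z (s #3, t #5); then W (s #5, t #6); then D (s #6, t #7); then P (s #7, t #8); then W (s #8, t #10); then D (s #9, t #11) gives a common subsequence of length 8. dp[11][14] = 8 confirms this is the maximum.

8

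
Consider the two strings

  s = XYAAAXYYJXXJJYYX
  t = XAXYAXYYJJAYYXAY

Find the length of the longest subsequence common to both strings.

One common subsequence of length 11: X (s #1, t #3); then Y (s #2, t #4); then A (s #5, t #5); then X (s #6, t #6); then Y (s #7, t #7); then Y (s #8, t #8); then J (s #9, t #9); then J (s #12, t #10); then Y (s #14, t #12); then Y (s #15, t #13); then X (s #16, t #14), and the DP table's final entry dp[16][16] is also 11, so no common subsequence is longer.

11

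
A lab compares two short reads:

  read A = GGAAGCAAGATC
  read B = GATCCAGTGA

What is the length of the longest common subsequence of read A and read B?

6

Let dp[i][j] be the LCS length of the first i bases of read A and the first j bases of read B. dp[i][j] = dp[i-1][j-1]+1 when the i-th and j-th bases match, else max(dp[i-1][j], dp[i][j-1]).
    ·  G  A  T  C  C  A  G  T  G  A
 ·  0  0  0  0  0  0  0  0  0  0  0
 G  0  1  1  1  1  1  1  1  1  1  1
 G  0  1  1  1  1  1  1  2  2  2  2
 A  0  1  2  2  2  2  2  2  2  2  3
 A  0  1  2  2  2  2  3  3  3  3  3
 G  0  1  2  2  2  2  3  4  4  4  4
 C  0  1  2  2  3  3  3  4  4  4  4
 A  0  1  2  2  3  3  4  4  4  4  5
 A  0  1  2  2  3  3  4  4  4  4  5
 G  0  1  2  2  3  3  4  5  5  5  5
 A  0  1  2  2  3  3  4  5  5  5  6
 T  0  1  2  3  3  3  4  5  6  6  6
 C  0  1  2  3  4  4  4  5  6  6  6
dp[12][10] = 6. One LCS (by backtracking along matches): GAAGGA.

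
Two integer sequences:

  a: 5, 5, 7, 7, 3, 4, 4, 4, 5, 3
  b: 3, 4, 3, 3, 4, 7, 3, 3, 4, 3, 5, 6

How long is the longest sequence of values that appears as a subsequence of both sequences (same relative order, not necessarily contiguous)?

Match 3 [5,1]; then 4 [6,2]; then 4 [7,5]; then 4 [8,9]; then 5 [9,11] — 5 values in the same relative order in both. Since dp[10][12] = 5, nothing longer is possible.

5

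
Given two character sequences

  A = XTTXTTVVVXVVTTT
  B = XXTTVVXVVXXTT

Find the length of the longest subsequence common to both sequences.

Taking X (A #1, B #1), then X (A #4, B #2), then T (A #5, B #3), then T (A #6, B #4), then V (A #8, B #5), then V (A #9, B #6), then X (A #10, B #7), then V (A #11, B #8), then V (A #12, B #9), then T (A #14, B #12), then T (A #15, B #13) gives a common subsequence of length 11. dp[15][13] = 11 confirms this is the maximum.

11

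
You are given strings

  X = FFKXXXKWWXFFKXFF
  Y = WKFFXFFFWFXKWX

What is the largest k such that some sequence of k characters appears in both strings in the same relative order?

7

Pick F (X #1, Y #3) → F (X #2, Y #4) → X (X #4, Y #5) → X (X #6, Y #11) → K (X #7, Y #12) → W (X #9, Y #13) → X (X #14, Y #14); all 7 characters appear in both, in order. The LCS DP gives dp[16][14] = 7, so this is optimal.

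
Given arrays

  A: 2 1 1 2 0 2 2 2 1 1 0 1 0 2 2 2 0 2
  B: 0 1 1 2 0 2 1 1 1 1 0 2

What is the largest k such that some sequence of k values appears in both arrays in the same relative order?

10

One common subsequence of length 10: 1 [2,2], 1 [3,3], 2 [4,4], 0 [5,5], 2 [6,6], 1 [9,8], 1 [10,9], 1 [12,10], 0 [17,11], 2 [18,12], and the DP table's final entry dp[18][12] is also 10, so no common subsequence is longer.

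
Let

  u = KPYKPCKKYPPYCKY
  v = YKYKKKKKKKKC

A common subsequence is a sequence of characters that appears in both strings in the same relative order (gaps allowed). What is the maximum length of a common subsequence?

6

Pick K (u #1, v #2) → Y (u #3, v #3) → K (u #4, v #9) → K (u #7, v #10) → K (u #8, v #11) → C (u #13, v #12); all 6 characters appear in both, in order. Since dp[15][12] = 6, nothing longer is possible.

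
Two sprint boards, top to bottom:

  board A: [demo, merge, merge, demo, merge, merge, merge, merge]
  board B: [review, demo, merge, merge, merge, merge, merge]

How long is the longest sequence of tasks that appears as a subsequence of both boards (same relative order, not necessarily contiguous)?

6

Pick demo [1,2]; then merge [3,3]; then merge [5,4]; then merge [6,5]; then merge [7,6]; then merge [8,7]; all 6 tasks appear in both, in order. dp[8][7] = 6 confirms this is the maximum.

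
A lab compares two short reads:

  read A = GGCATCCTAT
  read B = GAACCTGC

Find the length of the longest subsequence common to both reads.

5

Taking G (read A #1, read B #1), then A (read A #4, read B #3), then C (read A #6, read B #4), then C (read A #7, read B #5), then T (read A #8, read B #6) gives a common subsequence of length 5. Since dp[10][8] = 5, nothing longer is possible.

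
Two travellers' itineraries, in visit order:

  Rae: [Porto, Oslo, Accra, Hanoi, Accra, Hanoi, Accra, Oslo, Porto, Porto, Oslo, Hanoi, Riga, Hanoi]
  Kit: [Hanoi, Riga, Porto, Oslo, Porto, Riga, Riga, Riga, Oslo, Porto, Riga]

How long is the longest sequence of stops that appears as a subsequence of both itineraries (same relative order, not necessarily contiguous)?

5

Match Porto at Rae[1]=Kit[3], then Oslo at Rae[2]=Kit[4], then Oslo at Rae[8]=Kit[9], then Porto at Rae[10]=Kit[10], then Riga at Rae[13]=Kit[11] — 5 stops in the same relative order in both. dp[14][11] = 5 confirms this is the maximum.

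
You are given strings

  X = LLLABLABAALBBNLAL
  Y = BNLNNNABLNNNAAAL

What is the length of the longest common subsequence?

8

Pick L (X #1, Y #3); then A (X #4, Y #7); then B (X #5, Y #8); then L (X #6, Y #9); then A (X #9, Y #13); then A (X #10, Y #14); then A (X #16, Y #15); then L (X #17, Y #16); all 8 characters appear in both, in order. Since dp[17][16] = 8, nothing longer is possible.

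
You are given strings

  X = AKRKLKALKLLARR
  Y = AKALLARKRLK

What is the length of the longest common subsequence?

Match A [1,1] → K [6,2] → A [7,3] → L [10,4] → L [11,5] → A [12,6] → R [13,7] → R [14,9] — 8 characters in the same relative order in both. dp[14][11] = 8 confirms this is the maximum.

8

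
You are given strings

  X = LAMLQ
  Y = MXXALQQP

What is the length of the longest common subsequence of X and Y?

3

Let dp[i][j] be the LCS length of the first i characters of X and the first j characters of Y. dp[i][j] = dp[i-1][j-1]+1 when the i-th and j-th characters match, else max(dp[i-1][j], dp[i][j-1]).
    ·  M  X  X  A  L  Q  Q  P
 ·  0  0  0  0  0  0  0  0  0
 L  0  0  0  0  0  1  1  1  1
 A  0  0  0  0  1  1  1  1  1
 M  0  1  1  1  1  1  1  1  1
 L  0  1  1  1  1  2  2  2  2
 Q  0  1  1  1  1  2  3  3  3
dp[5][8] = 3. One LCS (by backtracking along matches): ALQ.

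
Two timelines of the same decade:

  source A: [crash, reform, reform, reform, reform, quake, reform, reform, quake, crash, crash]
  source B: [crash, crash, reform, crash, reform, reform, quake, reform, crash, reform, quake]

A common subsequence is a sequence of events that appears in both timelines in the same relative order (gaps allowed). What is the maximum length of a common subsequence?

One common subsequence of length 8: crash [1,2], reform [2,3], reform [4,5], reform [5,6], quake [6,7], reform [7,8], reform [8,10], quake [9,11], and the DP table's final entry dp[11][11] is also 8, so no common subsequence is longer.

8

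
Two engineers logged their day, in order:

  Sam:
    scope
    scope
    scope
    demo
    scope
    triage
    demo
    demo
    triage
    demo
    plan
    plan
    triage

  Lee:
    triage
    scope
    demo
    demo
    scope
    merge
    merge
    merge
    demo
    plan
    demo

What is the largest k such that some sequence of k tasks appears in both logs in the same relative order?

5

Taking scope at Sam[1]=Lee[2], demo at Sam[4]=Lee[4], scope at Sam[5]=Lee[5], demo at Sam[7]=Lee[9], demo at Sam[10]=Lee[11] gives a common subsequence of length 5. dp[13][11] = 5 confirms this is the maximum.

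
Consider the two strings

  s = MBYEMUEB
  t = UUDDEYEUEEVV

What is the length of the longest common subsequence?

Match Y at s[3]=t[6], E at s[4]=t[7], U at s[6]=t[8], E at s[7]=t[10] — 4 characters in the same relative order in both. dp[8][12] = 4 confirms this is the maximum.

4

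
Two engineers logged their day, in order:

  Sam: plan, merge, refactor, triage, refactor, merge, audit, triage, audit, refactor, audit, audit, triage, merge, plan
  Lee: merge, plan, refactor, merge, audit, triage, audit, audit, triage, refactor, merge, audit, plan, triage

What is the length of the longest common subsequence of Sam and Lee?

10

Taking plan (Sam #1, Lee #2) → refactor (Sam #5, Lee #3) → merge (Sam #6, Lee #4) → audit (Sam #7, Lee #5) → triage (Sam #8, Lee #6) → audit (Sam #11, Lee #7) → audit (Sam #12, Lee #8) → triage (Sam #13, Lee #9) → merge (Sam #14, Lee #11) → plan (Sam #15, Lee #13) gives a common subsequence of length 10, and the DP table's final entry dp[15][14] is also 10, so no common subsequence is longer.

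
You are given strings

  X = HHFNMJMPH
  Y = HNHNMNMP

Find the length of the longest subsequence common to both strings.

6

Let dp[i][j] be the LCS length of the first i characters of X and the first j characters of Y. dp[i][j] = dp[i-1][j-1]+1 when the i-th and j-th characters match, else max(dp[i-1][j], dp[i][j-1]).
    ·  H  N  H  N  M  N  M  P
 ·  0  0  0  0  0  0  0  0  0
 H  0  1  1  1  1  1  1  1  1
 H  0  1  1  2  2  2  2  2  2
 F  0  1  1  2  2  2  2  2  2
 N  0  1  2  2  3  3  3  3  3
 M  0  1  2  2  3  4  4  4  4
 J  0  1  2  2  3  4  4  4  4
 M  0  1  2  2  3  4  4  5  5
 P  0  1  2  2  3  4  4  5  6
 H  0  1  2  3  3  4  4  5  6
dp[9][8] = 6. One LCS (by backtracking along matches): HHNMMP.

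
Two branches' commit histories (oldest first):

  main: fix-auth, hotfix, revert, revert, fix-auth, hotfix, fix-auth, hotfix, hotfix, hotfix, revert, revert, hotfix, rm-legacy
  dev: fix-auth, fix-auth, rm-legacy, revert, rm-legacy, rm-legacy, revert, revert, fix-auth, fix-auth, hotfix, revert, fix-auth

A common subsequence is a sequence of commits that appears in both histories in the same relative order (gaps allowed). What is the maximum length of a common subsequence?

One common subsequence of length 7: fix-auth (main #1, dev #2) → revert (main #3, dev #7) → revert (main #4, dev #8) → fix-auth (main #5, dev #9) → fix-auth (main #7, dev #10) → hotfix (main #10, dev #11) → revert (main #11, dev #12). The LCS DP gives dp[14][13] = 7, so this is optimal.

7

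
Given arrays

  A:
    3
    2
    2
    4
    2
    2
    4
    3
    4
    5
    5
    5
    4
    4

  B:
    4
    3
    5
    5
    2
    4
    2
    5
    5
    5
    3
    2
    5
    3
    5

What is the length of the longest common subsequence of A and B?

7

One common subsequence of length 7: 3 [1,2], 2 [3,5], 4 [4,6], 2 [5,7], 2 [6,12], 3 [8,14], 5 [12,15]. Since dp[14][15] = 7, nothing longer is possible.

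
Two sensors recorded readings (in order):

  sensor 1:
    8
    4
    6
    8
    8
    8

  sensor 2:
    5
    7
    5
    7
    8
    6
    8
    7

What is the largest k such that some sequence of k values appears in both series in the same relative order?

3

One common subsequence of length 3: 8 [1,5] → 6 [3,6] → 8 [4,7]. The LCS DP gives dp[6][8] = 3, so this is optimal.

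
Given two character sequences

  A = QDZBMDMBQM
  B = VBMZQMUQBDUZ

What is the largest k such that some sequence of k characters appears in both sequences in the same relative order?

4

Pick B [4,2] → M [5,3] → M [7,6] → B [8,9]; all 4 characters appear in both, in order. Since dp[10][12] = 4, nothing longer is possible.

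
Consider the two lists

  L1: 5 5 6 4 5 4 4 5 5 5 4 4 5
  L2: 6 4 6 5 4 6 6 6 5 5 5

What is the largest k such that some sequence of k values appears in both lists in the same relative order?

Taking 6 at L1[3]=L2[1], then 4 at L1[4]=L2[2], then 5 at L1[5]=L2[4], then 4 at L1[6]=L2[5], then 5 at L1[9]=L2[9], then 5 at L1[10]=L2[10], then 5 at L1[13]=L2[11] gives a common subsequence of length 7. Since dp[13][11] = 7, nothing longer is possible.

7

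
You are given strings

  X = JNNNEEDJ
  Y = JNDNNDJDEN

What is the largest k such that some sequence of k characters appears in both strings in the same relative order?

6

Match J at X[1]=Y[1], then N at X[2]=Y[2], then N at X[3]=Y[4], then N at X[4]=Y[5], then D at X[7]=Y[6], then J at X[8]=Y[7] — 6 characters in the same relative order in both. dp[8][10] = 6 confirms this is the maximum.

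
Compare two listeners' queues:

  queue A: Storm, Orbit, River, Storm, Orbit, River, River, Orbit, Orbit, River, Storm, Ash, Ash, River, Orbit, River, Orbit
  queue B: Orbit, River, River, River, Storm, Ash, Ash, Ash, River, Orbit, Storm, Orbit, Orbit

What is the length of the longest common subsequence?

10

Match Orbit [5,1]; then River [6,2]; then River [7,3]; then River [10,4]; then Storm [11,5]; then Ash [12,7]; then Ash [13,8]; then River [14,9]; then Orbit [15,12]; then Orbit [17,13] — 10 songs in the same relative order in both. The LCS DP gives dp[17][13] = 10, so this is optimal.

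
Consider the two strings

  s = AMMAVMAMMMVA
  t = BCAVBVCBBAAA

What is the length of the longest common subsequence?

Let dp[i][j] be the LCS length of the first i characters of s and the first j characters of t. dp[i][j] = dp[i-1][j-1]+1 when the i-th and j-th characters match, else max(dp[i-1][j], dp[i][j-1]).
    ·  B  C  A  V  B  V  C  B  B  A  A  A
 ·  0  0  0  0  0  0  0  0  0  0  0  0  0
 A  0  0  0  1  1  1  1  1  1  1  1  1  1
 M  0  0  0  1  1  1  1  1  1  1  1  1  1
 M  0  0  0  1  1  1  1  1  1  1  1  1  1
 A  0  0  0  1  1  1  1  1  1  1  2  2  2
 V  0  0  0  1  2  2  2  2  2  2  2  2  2
 M  0  0  0  1  2  2  2  2  2  2  2  2  2
 A  0  0  0  1  2  2  2  2  2  2  3  3  3
 M  0  0  0  1  2  2  2  2  2  2  3  3  3
 M  0  0  0  1  2  2  2  2  2  2  3  3  3
 M  0  0  0  1  2  2  2  2  2  2  3  3  3
 V  0  0  0  1  2  2  3  3  3  3  3  3  3
 A  0  0  0  1  2  2  3  3  3  3  4  4  4
dp[12][12] = 4. One LCS (by backtracking along matches): AAAA.

4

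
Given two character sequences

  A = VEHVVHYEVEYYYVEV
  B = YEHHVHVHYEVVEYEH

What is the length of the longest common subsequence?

Pick E at A[2]=B[2]; then H at A[3]=B[4]; then V at A[4]=B[5]; then V at A[5]=B[7]; then H at A[6]=B[8]; then Y at A[7]=B[9]; then E at A[8]=B[10]; then V at A[9]=B[12]; then E at A[10]=B[13]; then Y at A[13]=B[14]; then E at A[15]=B[15]; all 11 characters appear in both, in order. dp[16][16] = 11 confirms this is the maximum.

11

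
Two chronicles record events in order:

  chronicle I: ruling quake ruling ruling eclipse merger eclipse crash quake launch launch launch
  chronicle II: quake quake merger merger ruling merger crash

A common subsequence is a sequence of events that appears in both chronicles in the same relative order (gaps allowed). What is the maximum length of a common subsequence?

4

Match quake at chronicle I[2]=chronicle II[2], ruling at chronicle I[4]=chronicle II[5], merger at chronicle I[6]=chronicle II[6], crash at chronicle I[8]=chronicle II[7] — 4 events in the same relative order in both. dp[12][7] = 4 confirms this is the maximum.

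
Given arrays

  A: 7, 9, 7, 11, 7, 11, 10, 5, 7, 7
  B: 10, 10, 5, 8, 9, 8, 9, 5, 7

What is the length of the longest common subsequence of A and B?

3

Match 9 [2,7], then 5 [8,8], then 7 [10,9] — 3 values in the same relative order in both. Since dp[10][9] = 3, nothing longer is possible.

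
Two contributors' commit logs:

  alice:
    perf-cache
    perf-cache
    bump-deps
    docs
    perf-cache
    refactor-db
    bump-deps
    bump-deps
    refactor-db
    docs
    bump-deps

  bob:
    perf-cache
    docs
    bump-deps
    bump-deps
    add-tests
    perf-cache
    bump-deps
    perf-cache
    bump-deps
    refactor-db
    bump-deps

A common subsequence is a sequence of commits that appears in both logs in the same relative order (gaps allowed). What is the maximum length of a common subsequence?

7

Pick perf-cache at alice[1]=bob[1], then perf-cache at alice[2]=bob[6], then bump-deps at alice[3]=bob[7], then perf-cache at alice[5]=bob[8], then bump-deps at alice[8]=bob[9], then refactor-db at alice[9]=bob[10], then bump-deps at alice[11]=bob[11]; all 7 commits appear in both, in order, and the DP table's final entry dp[11][11] is also 7, so no common subsequence is longer.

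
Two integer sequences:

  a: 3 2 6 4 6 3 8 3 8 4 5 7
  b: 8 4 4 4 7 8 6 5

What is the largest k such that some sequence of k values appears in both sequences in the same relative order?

3

Taking 4 at a[4]=b[4], 6 at a[5]=b[7], 5 at a[11]=b[8] gives a common subsequence of length 3. dp[12][8] = 3 confirms this is the maximum.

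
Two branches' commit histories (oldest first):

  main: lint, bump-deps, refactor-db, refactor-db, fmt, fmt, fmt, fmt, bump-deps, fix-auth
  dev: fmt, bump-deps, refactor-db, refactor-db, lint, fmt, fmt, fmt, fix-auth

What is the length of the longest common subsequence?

7

One common subsequence of length 7: bump-deps [2,2] → refactor-db [3,3] → refactor-db [4,4] → fmt [6,6] → fmt [7,7] → fmt [8,8] → fix-auth [10,9]. The LCS DP gives dp[10][9] = 7, so this is optimal.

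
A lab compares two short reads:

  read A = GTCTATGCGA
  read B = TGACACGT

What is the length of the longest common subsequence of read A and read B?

One common subsequence of length 5: G (read A #1, read B #2) → C (read A #3, read B #4) → A (read A #5, read B #5) → C (read A #8, read B #6) → G (read A #9, read B #7), and the DP table's final entry dp[10][8] is also 5, so no common subsequence is longer.

5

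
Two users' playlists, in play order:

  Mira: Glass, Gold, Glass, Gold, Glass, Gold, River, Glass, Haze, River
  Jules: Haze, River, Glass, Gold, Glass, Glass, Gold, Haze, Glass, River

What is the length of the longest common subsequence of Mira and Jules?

7

Taking Glass (Mira #1, Jules #3), Gold (Mira #2, Jules #4), Glass (Mira #3, Jules #5), Glass (Mira #5, Jules #6), Gold (Mira #6, Jules #7), Glass (Mira #8, Jules #9), River (Mira #10, Jules #10) gives a common subsequence of length 7. Since dp[10][10] = 7, nothing longer is possible.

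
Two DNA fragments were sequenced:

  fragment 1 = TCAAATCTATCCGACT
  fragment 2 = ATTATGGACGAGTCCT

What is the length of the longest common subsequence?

Pick A [5,1], then T [6,2], then T [8,3], then A [9,4], then T [10,5], then C [12,9], then G [13,10], then A [14,11], then C [15,15], then T [16,16]; all 10 bases appear in both, in order. The LCS DP gives dp[16][16] = 10, so this is optimal.

10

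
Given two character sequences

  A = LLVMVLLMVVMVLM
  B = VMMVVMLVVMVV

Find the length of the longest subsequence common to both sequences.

8

Pick V at A[3]=B[1] → M at A[4]=B[3] → V at A[5]=B[5] → L at A[7]=B[7] → V at A[9]=B[8] → V at A[10]=B[9] → M at A[11]=B[10] → V at A[12]=B[12]; all 8 characters appear in both, in order. The LCS DP gives dp[14][12] = 8, so this is optimal.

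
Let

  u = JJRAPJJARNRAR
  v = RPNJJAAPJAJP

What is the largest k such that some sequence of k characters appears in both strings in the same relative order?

One common subsequence of length 6: J (u #1, v #4) → J (u #2, v #5) → A (u #4, v #7) → P (u #5, v #8) → J (u #6, v #9) → J (u #7, v #11), and the DP table's final entry dp[13][12] is also 6, so no common subsequence is longer.

6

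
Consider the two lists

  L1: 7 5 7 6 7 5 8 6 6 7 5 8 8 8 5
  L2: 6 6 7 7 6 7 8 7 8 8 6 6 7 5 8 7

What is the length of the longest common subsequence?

Match 7 [1,3]; then 7 [3,4]; then 6 [4,5]; then 7 [5,8]; then 8 [7,10]; then 6 [8,11]; then 6 [9,12]; then 7 [10,13]; then 5 [11,14]; then 8 [12,15] — 10 values in the same relative order in both, and the DP table's final entry dp[15][16] is also 10, so no common subsequence is longer.

10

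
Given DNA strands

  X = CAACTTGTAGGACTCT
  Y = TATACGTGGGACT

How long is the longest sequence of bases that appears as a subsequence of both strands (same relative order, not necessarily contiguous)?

Pick A [2,2]; then A [3,4]; then C [4,5]; then T [6,7]; then G [7,8]; then G [10,9]; then G [11,10]; then A [12,11]; then C [15,12]; then T [16,13]; all 10 bases appear in both, in order, and the DP table's final entry dp[16][13] is also 10, so no common subsequence is longer.

10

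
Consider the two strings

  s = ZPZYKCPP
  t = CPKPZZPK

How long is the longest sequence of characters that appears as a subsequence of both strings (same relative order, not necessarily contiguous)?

Let dp[i][j] be the LCS length of the first i characters of s and the first j characters of t. dp[i][j] = dp[i-1][j-1]+1 when the i-th and j-th characters match, else max(dp[i-1][j], dp[i][j-1]).
    ·  C  P  K  P  Z  Z  P  K
 ·  0  0  0  0  0  0  0  0  0
 Z  0  0  0  0  0  1  1  1  1
 P  0  0  1  1  1  1  1  2  2
 Z  0  0  1  1  1  2  2  2  2
 Y  0  0  1  1  1  2  2  2  2
 K  0  0  1  2  2  2  2  2  3
 C  0  1  1  2  2  2  2  2  3
 P  0  1  2  2  3  3  3  3  3
 P  0  1  2  2  3  3  3  4  4
dp[8][8] = 4. One LCS (by backtracking along matches): PKPP.

4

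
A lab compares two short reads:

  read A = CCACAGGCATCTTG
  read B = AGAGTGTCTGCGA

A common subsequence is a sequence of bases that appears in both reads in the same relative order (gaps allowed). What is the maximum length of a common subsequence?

Taking A at read A[3]=read B[1], then A at read A[5]=read B[3], then G at read A[6]=read B[4], then G at read A[7]=read B[6], then C at read A[8]=read B[8], then T at read A[10]=read B[9], then C at read A[11]=read B[11], then G at read A[14]=read B[12] gives a common subsequence of length 8. Since dp[14][13] = 8, nothing longer is possible.

8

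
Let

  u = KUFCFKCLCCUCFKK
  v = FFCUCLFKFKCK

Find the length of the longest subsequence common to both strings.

Pick F [3,1], F [5,2], C [10,3], U [11,4], C [12,5], F [13,9], K [14,10], K [15,12]; all 8 characters appear in both, in order. The LCS DP gives dp[15][12] = 8, so this is optimal.

8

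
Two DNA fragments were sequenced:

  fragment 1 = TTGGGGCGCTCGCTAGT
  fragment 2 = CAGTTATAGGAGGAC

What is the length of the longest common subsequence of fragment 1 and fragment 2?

One common subsequence of length 7: T at fragment 1[1]=fragment 2[5] → T at fragment 1[2]=fragment 2[7] → G at fragment 1[3]=fragment 2[9] → G at fragment 1[4]=fragment 2[10] → G at fragment 1[5]=fragment 2[12] → G at fragment 1[6]=fragment 2[13] → C at fragment 1[13]=fragment 2[15]. The LCS DP gives dp[17][15] = 7, so this is optimal.

7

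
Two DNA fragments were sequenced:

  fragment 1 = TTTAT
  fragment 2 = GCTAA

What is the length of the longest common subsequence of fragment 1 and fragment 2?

2

Match T (fragment 1 #1, fragment 2 #3), then A (fragment 1 #4, fragment 2 #5) — 2 bases in the same relative order in both. dp[5][5] = 2 confirms this is the maximum.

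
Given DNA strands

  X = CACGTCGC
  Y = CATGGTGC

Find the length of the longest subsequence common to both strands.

Let dp[i][j] be the LCS length of the first i bases of X and the first j bases of Y. dp[i][j] = dp[i-1][j-1]+1 when the i-th and j-th bases match, else max(dp[i-1][j], dp[i][j-1]).
    ·  C  A  T  G  G  T  G  C
 ·  0  0  0  0  0  0  0  0  0
 C  0  1  1  1  1  1  1  1  1
 A  0  1  2  2  2  2  2  2  2
 C  0  1  2  2  2  2  2  2  3
 G  0  1  2  2  3  3  3  3  3
 T  0  1  2  3  3  3  4  4  4
 C  0  1  2  3  3  3  4  4  5
 G  0  1  2  3  4  4  4  5  5
 C  0  1  2  3  4  4  4  5  6
dp[8][8] = 6. One LCS (by backtracking along matches): CAGTGC.

6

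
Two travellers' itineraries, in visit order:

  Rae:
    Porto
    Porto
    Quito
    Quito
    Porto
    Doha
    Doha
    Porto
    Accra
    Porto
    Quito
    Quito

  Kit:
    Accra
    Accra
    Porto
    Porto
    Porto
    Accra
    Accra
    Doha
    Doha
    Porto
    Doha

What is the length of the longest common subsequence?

Taking Porto [1,3], then Porto [2,4], then Porto [5,5], then Doha [6,8], then Doha [7,9], then Porto [8,10] gives a common subsequence of length 6. The LCS DP gives dp[12][11] = 6, so this is optimal.

6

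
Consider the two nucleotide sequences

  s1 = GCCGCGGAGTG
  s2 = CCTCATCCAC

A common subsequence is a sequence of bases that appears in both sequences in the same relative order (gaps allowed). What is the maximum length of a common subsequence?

5

Taking C [2,1]; then C [3,2]; then C [5,4]; then A [8,5]; then T [10,6] gives a common subsequence of length 5. Since dp[11][10] = 5, nothing longer is possible.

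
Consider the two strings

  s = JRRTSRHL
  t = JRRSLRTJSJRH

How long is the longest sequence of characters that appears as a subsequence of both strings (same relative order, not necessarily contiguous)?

7

Let dp[i][j] be the LCS length of the first i characters of s and the first j characters of t. dp[i][j] = dp[i-1][j-1]+1 when the i-th and j-th characters match, else max(dp[i-1][j], dp[i][j-1]).
    ·  J  R  R  S  L  R  T  J  S  J  R  H
 ·  0  0  0  0  0  0  0  0  0  0  0  0  0
 J  0  1  1  1  1  1  1  1  1  1  1  1  1
 R  0  1  2  2  2  2  2  2  2  2  2  2  2
 R  0  1  2  3  3  3  3  3  3  3  3  3  3
 T  0  1  2  3  3  3  3  4  4  4  4  4  4
 S  0  1  2  3  4  4  4  4  4  5  5  5  5
 R  0  1  2  3  4  4  5  5  5  5  5  6  6
 H  0  1  2  3  4  4  5  5  5  5  5  6  7
 L  0  1  2  3  4  5  5  5  5  5  5  6  7
dp[8][12] = 7. One LCS (by backtracking along matches): JRRTSRH.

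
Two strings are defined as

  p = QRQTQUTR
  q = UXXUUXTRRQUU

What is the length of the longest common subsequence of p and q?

Match R [2,9] → Q [3,10] → U [6,12] — 3 characters in the same relative order in both. Since dp[8][12] = 3, nothing longer is possible.

3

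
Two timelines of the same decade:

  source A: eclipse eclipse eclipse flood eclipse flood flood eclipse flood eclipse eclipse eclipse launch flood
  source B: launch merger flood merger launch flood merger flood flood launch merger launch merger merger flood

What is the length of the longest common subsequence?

6

Match flood [4,3], then flood [6,6], then flood [7,8], then flood [9,9], then launch [13,12], then flood [14,15] — 6 events in the same relative order in both. dp[14][15] = 6 confirms this is the maximum.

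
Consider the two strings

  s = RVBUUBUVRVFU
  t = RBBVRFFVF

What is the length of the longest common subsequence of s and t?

7

Taking R [1,1] → B [3,2] → B [6,3] → V [8,4] → R [9,5] → V [10,8] → F [11,9] gives a common subsequence of length 7. The LCS DP gives dp[12][9] = 7, so this is optimal.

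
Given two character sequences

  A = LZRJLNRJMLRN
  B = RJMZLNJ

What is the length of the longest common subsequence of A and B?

Match R (A #3, B #1); then J (A #4, B #2); then L (A #5, B #5); then N (A #6, B #6); then J (A #8, B #7) — 5 characters in the same relative order in both. Since dp[12][7] = 5, nothing longer is possible.

5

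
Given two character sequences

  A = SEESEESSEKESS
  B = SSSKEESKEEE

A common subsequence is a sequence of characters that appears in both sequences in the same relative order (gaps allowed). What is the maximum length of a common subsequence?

7

Pick S at A[1]=B[3], then E at A[2]=B[5], then E at A[3]=B[6], then S at A[4]=B[7], then E at A[6]=B[9], then E at A[9]=B[10], then E at A[11]=B[11]; all 7 characters appear in both, in order. The LCS DP gives dp[13][11] = 7, so this is optimal.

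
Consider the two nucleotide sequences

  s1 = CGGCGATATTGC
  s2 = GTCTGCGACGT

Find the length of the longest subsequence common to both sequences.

Match C [1,3], then G [2,5], then G [3,7], then C [4,9], then G [5,10], then T [10,11] — 6 bases in the same relative order in both. dp[12][11] = 6 confirms this is the maximum.

6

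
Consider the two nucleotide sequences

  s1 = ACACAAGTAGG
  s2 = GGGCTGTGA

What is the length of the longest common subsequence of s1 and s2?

One common subsequence of length 4: C (s1 #2, s2 #4) → G (s1 #7, s2 #6) → T (s1 #8, s2 #7) → A (s1 #9, s2 #9). The LCS DP gives dp[11][9] = 4, so this is optimal.

4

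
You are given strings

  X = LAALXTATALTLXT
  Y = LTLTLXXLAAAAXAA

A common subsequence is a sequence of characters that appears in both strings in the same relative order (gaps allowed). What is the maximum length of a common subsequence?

6

One common subsequence of length 6: L at X[1]=Y[8], A at X[2]=Y[11], A at X[3]=Y[12], X at X[5]=Y[13], A at X[7]=Y[14], A at X[9]=Y[15], and the DP table's final entry dp[14][15] is also 6, so no common subsequence is longer.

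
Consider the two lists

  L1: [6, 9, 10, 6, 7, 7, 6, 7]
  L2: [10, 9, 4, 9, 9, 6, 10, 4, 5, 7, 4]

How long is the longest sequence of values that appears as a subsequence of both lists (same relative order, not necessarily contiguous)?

3

Match 6 (L1 #1, L2 #6), then 10 (L1 #3, L2 #7), then 7 (L1 #5, L2 #10) — 3 values in the same relative order in both. Since dp[8][11] = 3, nothing longer is possible.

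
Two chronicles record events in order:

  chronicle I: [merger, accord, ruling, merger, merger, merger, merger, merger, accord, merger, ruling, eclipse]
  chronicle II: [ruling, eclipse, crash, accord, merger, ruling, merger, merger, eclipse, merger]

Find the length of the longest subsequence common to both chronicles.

5

Taking merger at chronicle I[1]=chronicle II[5]; then ruling at chronicle I[3]=chronicle II[6]; then merger at chronicle I[4]=chronicle II[7]; then merger at chronicle I[5]=chronicle II[8]; then merger at chronicle I[10]=chronicle II[10] gives a common subsequence of length 5. The LCS DP gives dp[12][10] = 5, so this is optimal.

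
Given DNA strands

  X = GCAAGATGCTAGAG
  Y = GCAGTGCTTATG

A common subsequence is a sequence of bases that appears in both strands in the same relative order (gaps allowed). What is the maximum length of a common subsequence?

10

One common subsequence of length 10: G at X[1]=Y[1], then C at X[2]=Y[2], then A at X[4]=Y[3], then G at X[5]=Y[4], then T at X[7]=Y[5], then G at X[8]=Y[6], then C at X[9]=Y[7], then T at X[10]=Y[9], then A at X[11]=Y[10], then G at X[14]=Y[12]. The LCS DP gives dp[14][12] = 10, so this is optimal.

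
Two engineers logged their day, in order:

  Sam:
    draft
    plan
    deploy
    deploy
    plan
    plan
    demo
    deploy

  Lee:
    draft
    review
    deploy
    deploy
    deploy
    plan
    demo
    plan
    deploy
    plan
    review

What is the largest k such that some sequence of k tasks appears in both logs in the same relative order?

6

One common subsequence of length 6: draft [1,1] → deploy [3,4] → deploy [4,5] → plan [5,6] → plan [6,8] → deploy [8,9]. dp[8][11] = 6 confirms this is the maximum.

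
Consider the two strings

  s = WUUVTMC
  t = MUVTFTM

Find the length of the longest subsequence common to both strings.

Let dp[i][j] be the LCS length of the first i characters of s and the first j characters of t. dp[i][j] = dp[i-1][j-1]+1 when the i-th and j-th characters match, else max(dp[i-1][j], dp[i][j-1]).
    ·  M  U  V  T  F  T  M
 ·  0  0  0  0  0  0  0  0
 W  0  0  0  0  0  0  0  0
 U  0  0  1  1  1  1  1  1
 U  0  0  1  1  1  1  1  1
 V  0  0  1  2  2  2  2  2
 T  0  0  1  2  3  3  3  3
 M  0  1  1  2  3  3  3  4
 C  0  1  1  2  3  3  3  4
dp[7][7] = 4. One LCS (by backtracking along matches): UVTM.

4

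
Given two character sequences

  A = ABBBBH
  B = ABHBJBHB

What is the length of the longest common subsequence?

Match A [1,1] → B [2,2] → B [3,4] → B [4,6] → B [5,8] — 5 characters in the same relative order in both, and the DP table's final entry dp[6][8] is also 5, so no common subsequence is longer.

5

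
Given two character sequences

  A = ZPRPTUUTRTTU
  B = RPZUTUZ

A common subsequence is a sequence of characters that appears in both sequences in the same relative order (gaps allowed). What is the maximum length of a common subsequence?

5

Let dp[i][j] be the LCS length of the first i characters of A and the first j characters of B. dp[i][j] = dp[i-1][j-1]+1 when the i-th and j-th characters match, else max(dp[i-1][j], dp[i][j-1]).
    ·  R  P  Z  U  T  U  Z
 ·  0  0  0  0  0  0  0  0
 Z  0  0  0  1  1  1  1  1
 P  0  0  1  1  1  1  1  1
 R  0  1  1  1  1  1  1  1
 P  0  1  2  2  2  2  2  2
 T  0  1  2  2  2  3  3  3
 U  0  1  2  2  3  3  4  4
 U  0  1  2  2  3  3  4  4
 T  0  1  2  2  3  4  4  4
 R  0  1  2  2  3  4  4  4
 T  0  1  2  2  3  4  4  4
 T  0  1  2  2  3  4  4  4
 U  0  1  2  2  3  4  5  5
dp[12][7] = 5. One LCS (by backtracking along matches): RPUTU.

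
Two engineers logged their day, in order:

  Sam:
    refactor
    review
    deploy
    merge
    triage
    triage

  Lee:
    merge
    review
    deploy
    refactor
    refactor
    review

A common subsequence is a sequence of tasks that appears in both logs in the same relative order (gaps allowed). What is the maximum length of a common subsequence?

Pick refactor (Sam #1, Lee #5) → review (Sam #2, Lee #6); all 2 tasks appear in both, in order. dp[6][6] = 2 confirms this is the maximum.

2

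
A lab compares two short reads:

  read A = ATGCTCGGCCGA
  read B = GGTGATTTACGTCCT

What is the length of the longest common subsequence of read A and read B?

7

Taking A at read A[1]=read B[5], then T at read A[2]=read B[7], then T at read A[5]=read B[8], then C at read A[6]=read B[10], then G at read A[7]=read B[11], then C at read A[9]=read B[13], then C at read A[10]=read B[14] gives a common subsequence of length 7. The LCS DP gives dp[12][15] = 7, so this is optimal.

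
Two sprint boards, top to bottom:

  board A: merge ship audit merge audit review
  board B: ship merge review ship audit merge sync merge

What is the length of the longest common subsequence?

4

One common subsequence of length 4: merge [1,2], then ship [2,4], then audit [3,5], then merge [4,8]. The LCS DP gives dp[6][8] = 4, so this is optimal.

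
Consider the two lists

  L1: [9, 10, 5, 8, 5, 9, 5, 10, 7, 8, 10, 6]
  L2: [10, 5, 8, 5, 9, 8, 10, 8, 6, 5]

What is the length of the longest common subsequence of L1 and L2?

Taking 10 at L1[2]=L2[1] → 5 at L1[3]=L2[2] → 8 at L1[4]=L2[3] → 5 at L1[5]=L2[4] → 9 at L1[6]=L2[5] → 10 at L1[8]=L2[7] → 8 at L1[10]=L2[8] → 6 at L1[12]=L2[9] gives a common subsequence of length 8. The LCS DP gives dp[12][10] = 8, so this is optimal.

8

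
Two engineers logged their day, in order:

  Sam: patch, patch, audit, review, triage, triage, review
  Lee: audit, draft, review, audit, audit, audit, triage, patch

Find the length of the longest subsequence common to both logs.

3

One common subsequence of length 3: audit at Sam[3]=Lee[1], then review at Sam[4]=Lee[3], then triage at Sam[5]=Lee[7]. dp[7][8] = 3 confirms this is the maximum.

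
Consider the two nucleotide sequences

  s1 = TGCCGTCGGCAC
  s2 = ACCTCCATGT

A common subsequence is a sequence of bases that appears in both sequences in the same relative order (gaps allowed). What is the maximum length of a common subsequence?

One common subsequence of length 6: C at s1[3]=s2[2] → C at s1[4]=s2[3] → T at s1[6]=s2[4] → C at s1[7]=s2[5] → C at s1[10]=s2[6] → A at s1[11]=s2[7]. The LCS DP gives dp[12][10] = 6, so this is optimal.

6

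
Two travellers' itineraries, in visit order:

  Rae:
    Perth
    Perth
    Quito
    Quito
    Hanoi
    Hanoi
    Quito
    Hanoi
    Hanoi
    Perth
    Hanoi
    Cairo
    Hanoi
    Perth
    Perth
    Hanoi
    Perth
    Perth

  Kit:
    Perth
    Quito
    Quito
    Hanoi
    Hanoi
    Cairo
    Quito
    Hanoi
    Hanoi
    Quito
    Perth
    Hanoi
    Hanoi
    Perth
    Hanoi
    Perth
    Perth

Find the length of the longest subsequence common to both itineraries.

15

Pick Perth [2,1], then Quito [3,2], then Quito [4,3], then Hanoi [5,4], then Hanoi [6,5], then Quito [7,7], then Hanoi [8,8], then Hanoi [9,9], then Perth [10,11], then Hanoi [11,12], then Hanoi [13,13], then Perth [15,14], then Hanoi [16,15], then Perth [17,16], then Perth [18,17]; all 15 stops appear in both, in order, and the DP table's final entry dp[18][17] is also 15, so no common subsequence is longer.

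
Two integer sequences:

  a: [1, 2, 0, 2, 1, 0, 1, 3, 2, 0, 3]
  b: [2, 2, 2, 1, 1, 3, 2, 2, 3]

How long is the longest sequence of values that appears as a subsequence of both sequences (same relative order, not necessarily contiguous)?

Let dp[i][j] be the LCS length of the first i values of a and the first j values of b. dp[i][j] = dp[i-1][j-1]+1 when the i-th and j-th values match, else max(dp[i-1][j], dp[i][j-1]).
    ·  2  2  2  1  1  3  2  2  3
 ·  0  0  0  0  0  0  0  0  0  0
 1  0  0  0  0  1  1  1  1  1  1
 2  0  1  1  1  1  1  1  2  2  2
 0  0  1  1  1  1  1  1  2  2  2
 2  0  1  2  2  2  2  2  2  3  3
 1  0  1  2  2  3  3  3  3  3  3
 0  0  1  2  2  3  3  3  3  3  3
 1  0  1  2  2  3  4  4  4  4  4
 3  0  1  2  2  3  4  5  5  5  5
 2  0  1  2  3  3  4  5  6  6  6
 0  0  1  2  3  3  4  5  6  6  6
 3  0  1  2  3  3  4  5  6  6  7
dp[11][9] = 7. One LCS (by backtracking along matches): 2, 2, 1, 1, 3, 2, 3.

7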